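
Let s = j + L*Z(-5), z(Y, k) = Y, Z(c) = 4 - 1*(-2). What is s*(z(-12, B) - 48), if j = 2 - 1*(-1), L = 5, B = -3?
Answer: -1980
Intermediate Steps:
Z(c) = 6 (Z(c) = 4 + 2 = 6)
j = 3 (j = 2 + 1 = 3)
s = 33 (s = 3 + 5*6 = 3 + 30 = 33)
s*(z(-12, B) - 48) = 33*(-12 - 48) = 33*(-60) = -1980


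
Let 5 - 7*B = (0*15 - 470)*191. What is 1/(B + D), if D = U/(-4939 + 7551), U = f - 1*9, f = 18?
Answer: 2612/33498909 ≈ 7.7973e-5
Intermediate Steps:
U = 9 (U = 18 - 1*9 = 18 - 9 = 9)
B = 12825 (B = 5/7 - (0*15 - 470)*191/7 = 5/7 - (0 - 470)*191/7 = 5/7 - (-470)*191/7 = 5/7 - ⅐*(-89770) = 5/7 + 89770/7 = 12825)
D = 9/2612 (D = 9/(-4939 + 7551) = 9/2612 ≈ 0.0034456)
1/(B + D) = 1/(12825 + 9/2612) = 1/(33498909/2612) = 2612/33498909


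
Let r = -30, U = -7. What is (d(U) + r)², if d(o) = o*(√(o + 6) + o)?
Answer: 312 - 266*I ≈ 312.0 - 266.0*I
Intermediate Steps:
d(o) = o*(o + √(6 + o)) (d(o) = o*(√(6 + o) + o) = o*(o + √(6 + o)))
(d(U) + r)² = (-7*(-7 + √(6 - 7)) - 30)² = (-7*(-7 + √(-1)) - 30)² = (-7*(-7 + I) - 30)² = ((49 - 7*I) - 30)² = (19 - 7*I)²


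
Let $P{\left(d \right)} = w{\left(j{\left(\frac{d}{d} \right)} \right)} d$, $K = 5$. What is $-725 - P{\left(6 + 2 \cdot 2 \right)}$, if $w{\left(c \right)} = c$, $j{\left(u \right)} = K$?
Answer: $-775$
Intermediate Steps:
$j{\left(u \right)} = 5$
$P{\left(d \right)} = 5 d$
$-725 - P{\left(6 + 2 \cdot 2 \right)} = -725 - 5 \left(6 + 2 \cdot 2\right) = -725 - 5 \left(6 + 4\right) = -725 - 5 \cdot 10 = -725 - 50 = -775$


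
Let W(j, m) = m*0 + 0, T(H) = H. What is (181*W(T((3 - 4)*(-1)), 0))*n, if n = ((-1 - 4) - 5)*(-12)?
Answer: 0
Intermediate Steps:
n = 120 (n = (-5 - 5)*(-12) = -10*(-12) = 120)
W(j, m) = 0 (W(j, m) = 0 + 0 = 0)
(181*W(T((3 - 4)*(-1)), 0))*n = (181*0)*120 = 0*120 = 0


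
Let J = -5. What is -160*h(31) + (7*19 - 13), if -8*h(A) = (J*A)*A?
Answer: -95980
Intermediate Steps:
h(A) = 5*A²/8 (h(A) = -(-5*A)*A/8 = -(-5)*A²/8 = 5*A²/8)
-160*h(31) + (7*19 - 13) = -100*31² + (7*19 - 13) = -100*961 + (133 - 13) = -160*4805/8 + 120 = -96100 + 120 = -95980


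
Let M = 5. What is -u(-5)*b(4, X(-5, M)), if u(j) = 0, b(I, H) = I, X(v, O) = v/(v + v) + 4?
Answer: 0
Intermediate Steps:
X(v, O) = 9/2 (X(v, O) = v/((2*v)) + 4 = (1/(2*v))*v + 4 = 1/2 + 4 = 9/2)
-u(-5)*b(4, X(-5, M)) = -0*4 = -1*0 = 0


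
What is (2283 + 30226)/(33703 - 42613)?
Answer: -32509/8910 ≈ -3.6486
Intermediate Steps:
(2283 + 30226)/(33703 - 42613) = 32509/(-8910) = 32509*(-1/8910) = -32509/8910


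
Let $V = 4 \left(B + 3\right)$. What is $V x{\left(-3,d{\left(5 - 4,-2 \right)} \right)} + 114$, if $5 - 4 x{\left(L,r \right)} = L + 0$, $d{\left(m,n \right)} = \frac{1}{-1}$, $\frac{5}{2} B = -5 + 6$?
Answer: $\frac{706}{5} \approx 141.2$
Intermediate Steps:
$B = \frac{2}{5}$ ($B = \frac{2 \left(-5 + 6\right)}{5} = \frac{2}{5} \cdot 1 = \frac{2}{5} \approx 0.4$)
$d{\left(m,n \right)} = -1$
$V = \frac{68}{5}$ ($V = 4 \left(\frac{2}{5} + 3\right) = 4 \cdot \frac{17}{5} = \frac{68}{5} \approx 13.6$)
$x{\left(L,r \right)} = \frac{5}{4} - \frac{L}{4}$ ($x{\left(L,r \right)} = \frac{5}{4} - \frac{L + 0}{4} = \frac{5}{4} - \frac{L}{4}$)
$V x{\left(-3,d{\left(5 - 4,-2 \right)} \right)} + 114 = \frac{68 \left(\frac{5}{4} - - \frac{3}{4}\right)}{5} + 114 = \frac{68 \left(\frac{5}{4} + \frac{3}{4}\right)}{5} + 114 = \frac{68}{5} \cdot 2 + 114 = \frac{136}{5} + 114 = \frac{706}{5}$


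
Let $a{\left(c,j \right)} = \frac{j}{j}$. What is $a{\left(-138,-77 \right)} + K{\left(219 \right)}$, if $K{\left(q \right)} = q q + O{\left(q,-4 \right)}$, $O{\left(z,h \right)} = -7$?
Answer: $47955$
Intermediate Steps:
$a{\left(c,j \right)} = 1$
$K{\left(q \right)} = -7 + q^{2}$ ($K{\left(q \right)} = q q - 7 = q^{2} - 7 = -7 + q^{2}$)
$a{\left(-138,-77 \right)} + K{\left(219 \right)} = 1 - \left(7 - 219^{2}\right) = 1 + \left(-7 + 47961\right) = 1 + 47954 = 47955$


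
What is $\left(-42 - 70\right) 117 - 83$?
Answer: $-13187$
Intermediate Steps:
$\left(-42 - 70\right) 117 - 83 = \left(-112\right) 117 - 83 = -13104 - 83 = -13187$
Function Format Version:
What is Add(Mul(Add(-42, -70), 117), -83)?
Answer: -13187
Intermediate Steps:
Add(Mul(Add(-42, -70), 117), -83) = Add(Mul(-112, 117), -83) = Add(-13104, -83) = -13187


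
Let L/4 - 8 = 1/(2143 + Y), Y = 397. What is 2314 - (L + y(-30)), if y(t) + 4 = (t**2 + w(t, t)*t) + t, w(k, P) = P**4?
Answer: 15431399159/635 ≈ 2.4301e+7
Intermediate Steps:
L = 20321/635 (L = 32 + 4/(2143 + 397) = 32 + 4/2540 = 32 + 4*(1/2540) = 32 + 1/635 = 20321/635 ≈ 32.002)
y(t) = -4 + t + t**2 + t**5 (y(t) = -4 + ((t**2 + t**4*t) + t) = -4 + ((t**2 + t**5) + t) = -4 + (t + t**2 + t**5) = -4 + t + t**2 + t**5)
2314 - (L + y(-30)) = 2314 - (20321/635 + (-4 - 30 + (-30)**2 + (-30)**5)) = 2314 - (20321/635 + (-4 - 30 + 900 - 24300000)) = 2314 - (20321/635 - 24299134) = 2314 - 1*(-15429929769/635) = 2314 + 15429929769/635 = 15431399159/635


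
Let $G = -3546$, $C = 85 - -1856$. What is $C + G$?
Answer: $-1605$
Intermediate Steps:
$C = 1941$ ($C = 85 + 1856 = 1941$)
$C + G = 1941 - 3546 = -1605$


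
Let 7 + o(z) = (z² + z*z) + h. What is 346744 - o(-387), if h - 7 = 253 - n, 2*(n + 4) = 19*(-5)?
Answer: 93803/2 ≈ 46902.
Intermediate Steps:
n = -103/2 (n = -4 + (19*(-5))/2 = -4 + (½)*(-95) = -4 - 95/2 = -103/2 ≈ -51.500)
h = 623/2 (h = 7 + (253 - 1*(-103/2)) = 7 + (253 + 103/2) = 7 + 609/2 = 623/2 ≈ 311.50)
o(z) = 609/2 + 2*z² (o(z) = -7 + ((z² + z*z) + 623/2) = -7 + ((z² + z²) + 623/2) = -7 + (2*z² + 623/2) = -7 + (623/2 + 2*z²) = 609/2 + 2*z²)
346744 - o(-387) = 346744 - (609/2 + 2*(-387)²) = 346744 - (609/2 + 2*149769) = 346744 - (609/2 + 299538) = 346744 - 1*599685/2 = 346744 - 599685/2 = 93803/2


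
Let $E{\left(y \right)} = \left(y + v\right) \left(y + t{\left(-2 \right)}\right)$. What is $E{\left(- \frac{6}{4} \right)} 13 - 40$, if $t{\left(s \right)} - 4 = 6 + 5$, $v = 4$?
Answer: $\frac{1595}{4} \approx 398.75$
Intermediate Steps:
$t{\left(s \right)} = 15$ ($t{\left(s \right)} = 4 + \left(6 + 5\right) = 4 + 11 = 15$)
$E{\left(y \right)} = \left(4 + y\right) \left(15 + y\right)$ ($E{\left(y \right)} = \left(y + 4\right) \left(y + 15\right) = \left(4 + y\right) \left(15 + y\right)$)
$E{\left(- \frac{6}{4} \right)} 13 - 40 = \left(60 + \left(- \frac{6}{4}\right)^{2} + 19 \left(- \frac{6}{4}\right)\right) 13 - 40 = \left(60 + \left(\left(-6\right) \frac{1}{4}\right)^{2} + 19 \left(\left(-6\right) \frac{1}{4}\right)\right) 13 - 40 = \left(60 + \left(- \frac{3}{2}\right)^{2} + 19 \left(- \frac{3}{2}\right)\right) 13 - 40 = \left(60 + \frac{9}{4} - \frac{57}{2}\right) 13 - 40 = \frac{135}{4} \cdot 13 - 40 = \frac{1755}{4} - 40 = \frac{1595}{4}$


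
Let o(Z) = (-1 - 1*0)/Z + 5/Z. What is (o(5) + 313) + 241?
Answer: 2774/5 ≈ 554.80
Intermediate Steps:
o(Z) = 4/Z (o(Z) = (-1 + 0)/Z + 5/Z = -1/Z + 5/Z = 4/Z)
(o(5) + 313) + 241 = (4/5 + 313) + 241 = (4*(⅕) + 313) + 241 = (⅘ + 313) + 241 = 1569/5 + 241 = 2774/5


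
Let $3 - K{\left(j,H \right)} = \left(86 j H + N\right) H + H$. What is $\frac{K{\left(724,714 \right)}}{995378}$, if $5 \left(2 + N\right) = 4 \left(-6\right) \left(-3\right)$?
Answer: $- \frac{158709738543}{4976890} \approx -31889.0$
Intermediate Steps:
$N = \frac{62}{5}$ ($N = -2 + \frac{4 \left(-6\right) \left(-3\right)}{5} = -2 + \frac{\left(-24\right) \left(-3\right)}{5} = -2 + \frac{1}{5} \cdot 72 = -2 + \frac{72}{5} = \frac{62}{5} \approx 12.4$)
$K{\left(j,H \right)} = 3 - H - H \left(\frac{62}{5} + 86 H j\right)$ ($K{\left(j,H \right)} = 3 - \left(\left(86 j H + \frac{62}{5}\right) H + H\right) = 3 - \left(\left(86 H j + \frac{62}{5}\right) H + H\right) = 3 - \left(\left(\frac{62}{5} + 86 H j\right) H + H\right) = 3 - \left(H \left(\frac{62}{5} + 86 H j\right) + H\right) = 3 - \left(H + H \left(\frac{62}{5} + 86 H j\right)\right) = 3 - H - H \left(\frac{62}{5} + 86 H j\right)$)
$\frac{K{\left(724,714 \right)}}{995378} = \frac{3 - \frac{47838}{5} - 62264 \cdot 714^{2}}{995378} = \left(3 - \frac{47838}{5} - 62264 \cdot 509796\right) \frac{1}{995378} = \left(3 - \frac{47838}{5} - 31741938144\right) \frac{1}{995378} = \left(- \frac{158709738543}{5}\right) \frac{1}{995378} = - \frac{158709738543}{4976890}$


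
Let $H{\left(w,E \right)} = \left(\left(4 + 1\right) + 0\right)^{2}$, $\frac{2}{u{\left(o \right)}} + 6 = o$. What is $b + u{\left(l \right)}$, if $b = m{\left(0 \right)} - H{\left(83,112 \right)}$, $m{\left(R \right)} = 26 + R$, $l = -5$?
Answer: $\frac{9}{11} \approx 0.81818$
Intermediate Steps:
$u{\left(o \right)} = \frac{2}{-6 + o}$
$H{\left(w,E \right)} = 25$ ($H{\left(w,E \right)} = \left(5 + 0\right)^{2} = 5^{2} = 25$)
$b = 1$ ($b = \left(26 + 0\right) - 25 = 26 - 25 = 1$)
$b + u{\left(l \right)} = 1 + \frac{2}{-6 - 5} = 1 + \frac{2}{-11} = 1 + 2 \left(- \frac{1}{11}\right) = 1 - \frac{2}{11} = \frac{9}{11}$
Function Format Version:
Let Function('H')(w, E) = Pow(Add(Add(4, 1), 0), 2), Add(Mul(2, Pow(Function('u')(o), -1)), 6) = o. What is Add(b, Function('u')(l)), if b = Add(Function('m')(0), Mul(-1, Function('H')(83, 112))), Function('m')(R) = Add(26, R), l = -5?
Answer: Rational(9, 11) ≈ 0.81818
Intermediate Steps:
Function('u')(o) = Mul(2, Pow(Add(-6, o), -1))
Function('H')(w, E) = 25 (Function('H')(w, E) = Pow(Add(5, 0), 2) = Pow(5, 2) = 25)
b = 1 (b = Add(Add(26, 0), Mul(-1, 25)) = Add(26, -25) = 1)
Add(b, Function('u')(l)) = Add(1, Mul(2, Pow(Add(-6, -5), -1))) = Add(1, Mul(2, Pow(-11, -1))) = Add(1, Mul(2, Rational(-1, 11))) = Add(1, Rational(-2, 11)) = Rational(9, 11)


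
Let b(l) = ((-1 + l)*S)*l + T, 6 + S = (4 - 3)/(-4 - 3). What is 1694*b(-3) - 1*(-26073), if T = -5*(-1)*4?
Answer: -64919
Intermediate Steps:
S = -43/7 (S = -6 + (4 - 3)/(-4 - 3) = -6 + 1/(-7) = -6 + 1*(-⅐) = -6 - ⅐ = -43/7 ≈ -6.1429)
T = 20 (T = 5*4 = 20)
b(l) = 20 + l*(43/7 - 43*l/7) (b(l) = ((-1 + l)*(-43/7))*l + 20 = (43/7 - 43*l/7)*l + 20 = l*(43/7 - 43*l/7) + 20 = 20 + l*(43/7 - 43*l/7))
1694*b(-3) - 1*(-26073) = 1694*(20 - 43/7*(-3)² + (43/7)*(-3)) - 1*(-26073) = 1694*(20 - 43/7*9 - 129/7) + 26073 = 1694*(20 - 387/7 - 129/7) + 26073 = 1694*(-376/7) + 26073 = -90992 + 26073 = -64919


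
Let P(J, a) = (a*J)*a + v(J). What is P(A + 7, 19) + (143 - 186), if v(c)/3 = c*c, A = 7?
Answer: 5599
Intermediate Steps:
v(c) = 3*c² (v(c) = 3*(c*c) = 3*c²)
P(J, a) = 3*J² + J*a² (P(J, a) = (a*J)*a + 3*J² = (J*a)*a + 3*J² = J*a² + 3*J² = 3*J² + J*a²)
P(A + 7, 19) + (143 - 186) = (7 + 7)*(19² + 3*(7 + 7)) + (143 - 186) = 14*(361 + 3*14) - 43 = 14*(361 + 42) - 43 = 14*403 - 43 = 5642 - 43 = 5599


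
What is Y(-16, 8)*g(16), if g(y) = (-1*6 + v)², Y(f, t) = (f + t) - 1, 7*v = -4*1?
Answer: -19044/49 ≈ -388.65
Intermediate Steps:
v = -4/7 (v = (-4*1)/7 = (⅐)*(-4) = -4/7 ≈ -0.57143)
Y(f, t) = -1 + f + t
g(y) = 2116/49 (g(y) = (-1*6 - 4/7)² = (-6 - 4/7)² = (-46/7)² = 2116/49)
Y(-16, 8)*g(16) = (-1 - 16 + 8)*(2116/49) = -9*2116/49 = -19044/49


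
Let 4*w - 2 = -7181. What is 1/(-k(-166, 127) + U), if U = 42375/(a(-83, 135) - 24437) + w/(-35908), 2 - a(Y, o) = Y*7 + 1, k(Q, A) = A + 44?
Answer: -685268272/118363904703 ≈ -0.0057895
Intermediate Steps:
w = -7179/4 (w = 1/2 + (1/4)*(-7181) = 1/2 - 7181/4 = -7179/4 ≈ -1794.8)
k(Q, A) = 44 + A
a(Y, o) = 1 - 7*Y (a(Y, o) = 2 - (Y*7 + 1) = 2 - (7*Y + 1) = 2 - (1 + 7*Y) = 2 + (-1 - 7*Y) = 1 - 7*Y)
U = -1183030191/685268272 (U = 42375/((1 - 7*(-83)) - 24437) - 7179/4/(-35908) = 42375/((1 + 581) - 24437) - 7179/4*(-1/35908) = 42375/(582 - 24437) + 7179/143632 = 42375/(-23855) + 7179/143632 = 42375*(-1/23855) + 7179/143632 = -8475/4771 + 7179/143632 = -1183030191/685268272 ≈ -1.7264)
1/(-k(-166, 127) + U) = 1/(-(44 + 127) - 1183030191/685268272) = 1/(-1*171 - 1183030191/685268272) = 1/(-171 - 1183030191/685268272) = 1/(-118363904703/685268272) = -685268272/118363904703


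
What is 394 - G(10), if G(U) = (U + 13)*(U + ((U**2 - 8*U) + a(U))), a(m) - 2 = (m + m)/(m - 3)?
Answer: -2854/7 ≈ -407.71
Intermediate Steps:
a(m) = 2 + 2*m/(-3 + m) (a(m) = 2 + (m + m)/(m - 3) = 2 + (2*m)/(-3 + m) = 2 + 2*m/(-3 + m))
G(U) = (13 + U)*(U**2 - 7*U + 2*(-3 + 2*U)/(-3 + U)) (G(U) = (U + 13)*(U + ((U**2 - 8*U) + 2*(-3 + 2*U)/(-3 + U))) = (13 + U)*(U + (U**2 - 8*U + 2*(-3 + 2*U)/(-3 + U))) = (13 + U)*(U**2 - 7*U + 2*(-3 + 2*U)/(-3 + U)))
394 - G(10) = 394 - (-78 + 10**4 - 105*10**2 + 3*10**3 + 319*10)/(-3 + 10) = 394 - (-78 + 10000 - 105*100 + 3*1000 + 3190)/7 = 394 - (-78 + 10000 - 10500 + 3000 + 3190)/7 = 394 - 5612/7 = -2854/7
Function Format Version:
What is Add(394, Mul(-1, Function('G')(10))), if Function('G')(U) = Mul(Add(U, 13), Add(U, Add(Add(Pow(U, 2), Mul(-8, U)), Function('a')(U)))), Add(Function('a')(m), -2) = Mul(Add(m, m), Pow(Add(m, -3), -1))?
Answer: Rational(-2854, 7) ≈ -407.71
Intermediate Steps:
Function('a')(m) = Add(2, Mul(2, m, Pow(Add(-3, m), -1))) (Function('a')(m) = Add(2, Mul(Add(m, m), Pow(Add(m, -3), -1))) = Add(2, Mul(Mul(2, m), Pow(Add(-3, m), -1))) = Add(2, Mul(2, m, Pow(Add(-3, m), -1))))
Function('G')(U) = Mul(Add(13, U), Add(Pow(U, 2), Mul(-7, U), Mul(2, Pow(Add(-3, U), -1), Add(-3, Mul(2, U))))) (Function('G')(U) = Mul(Add(U, 13), Add(U, Add(Add(Pow(U, 2), Mul(-8, U)), Mul(2, Pow(Add(-3, U), -1), Add(-3, Mul(2, U)))))) = Mul(Add(13, U), Add(U, Add(Pow(U, 2), Mul(-8, U), Mul(2, Pow(Add(-3, U), -1), Add(-3, Mul(2, U)))))) = Mul(Add(13, U), Add(Pow(U, 2), Mul(-7, U), Mul(2, Pow(Add(-3, U), -1), Add(-3, Mul(2, U))))))
Add(394, Mul(-1, Function('G')(10))) = Add(394, Mul(-1, Mul(Pow(Add(-3, 10), -1), Add(-78, Pow(10, 4), Mul(-105, Pow(10, 2)), Mul(3, Pow(10, 3)), Mul(319, 10))))) = Add(394, Mul(-1, Mul(Pow(7, -1), Add(-78, 10000, Mul(-105, 100), Mul(3, 1000), 3190)))) = Add(394, Mul(-1, Mul(Rational(1, 7), Add(-78, 10000, -10500, 3000, 3190)))) = Add(394, Mul(-1, Mul(Rational(1, 7), 5612))) = Add(394, Mul(-1, Rational(5612, 7))) = Add(394, Rational(-5612, 7)) = Rational(-2854, 7)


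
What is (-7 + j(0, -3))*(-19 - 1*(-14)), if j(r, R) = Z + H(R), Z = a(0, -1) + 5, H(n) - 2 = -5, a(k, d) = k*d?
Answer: 25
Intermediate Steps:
a(k, d) = d*k
H(n) = -3 (H(n) = 2 - 5 = -3)
Z = 5 (Z = -1*0 + 5 = 0 + 5 = 5)
j(r, R) = 2 (j(r, R) = 5 - 3 = 2)
(-7 + j(0, -3))*(-19 - 1*(-14)) = (-7 + 2)*(-19 - 1*(-14)) = -5*(-19 + 14) = -5*(-5) = 25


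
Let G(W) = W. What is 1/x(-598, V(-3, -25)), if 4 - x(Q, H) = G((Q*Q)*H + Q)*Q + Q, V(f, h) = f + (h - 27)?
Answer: -1/11761952562 ≈ -8.5020e-11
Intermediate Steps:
V(f, h) = -27 + f + h (V(f, h) = f + (-27 + h) = -27 + f + h)
x(Q, H) = 4 - Q - Q*(Q + H*Q²) (x(Q, H) = 4 - (((Q*Q)*H + Q)*Q + Q) = 4 - ((Q²*H + Q)*Q + Q) = 4 - ((H*Q² + Q)*Q + Q) = 4 - ((Q + H*Q²)*Q + Q) = 4 - (Q*(Q + H*Q²) + Q) = 4 - (Q + Q*(Q + H*Q²)) = 4 + (-Q - Q*(Q + H*Q²)) = 4 - Q - Q*(Q + H*Q²))
1/x(-598, V(-3, -25)) = 1/(4 - 1*(-598) - 1*(-598)² - 1*(-27 - 3 - 25)*(-598)³) = 1/(4 + 598 - 1*357604 - 1*(-55)*(-213847192)) = 1/(4 + 598 - 357604 - 11761595560) = 1/(-11761952562) = -1/11761952562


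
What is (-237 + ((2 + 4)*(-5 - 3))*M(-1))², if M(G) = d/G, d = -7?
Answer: 328329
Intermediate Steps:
M(G) = -7/G
(-237 + ((2 + 4)*(-5 - 3))*M(-1))² = (-237 + ((2 + 4)*(-5 - 3))*(-7/(-1)))² = (-237 + (6*(-8))*(-7*(-1)))² = (-237 - 48*7)² = (-237 - 336)² = (-573)² = 328329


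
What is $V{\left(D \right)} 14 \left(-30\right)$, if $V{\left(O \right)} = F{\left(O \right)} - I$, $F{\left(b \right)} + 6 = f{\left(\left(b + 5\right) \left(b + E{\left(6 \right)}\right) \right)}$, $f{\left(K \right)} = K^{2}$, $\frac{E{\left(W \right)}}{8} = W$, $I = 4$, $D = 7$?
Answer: $-182947800$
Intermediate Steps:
$E{\left(W \right)} = 8 W$
$F{\left(b \right)} = -6 + \left(5 + b\right)^{2} \left(48 + b\right)^{2}$ ($F{\left(b \right)} = -6 + \left(\left(b + 5\right) \left(b + 8 \cdot 6\right)\right)^{2} = -6 + \left(\left(5 + b\right) \left(b + 48\right)\right)^{2} = -6 + \left(\left(5 + b\right) \left(48 + b\right)\right)^{2} = -6 + \left(5 + b\right)^{2} \left(48 + b\right)^{2}$)
$V{\left(O \right)} = -10 + \left(240 + O^{2} + 53 O\right)^{2}$ ($V{\left(O \right)} = \left(-6 + \left(240 + O^{2} + 53 O\right)^{2}\right) - 4 = -10 + \left(240 + O^{2} + 53 O\right)^{2}$)
$V{\left(D \right)} 14 \left(-30\right) = \left(-10 + \left(240 + 7^{2} + 53 \cdot 7\right)^{2}\right) 14 \left(-30\right) = \left(-10 + \left(240 + 49 + 371\right)^{2}\right) 14 \left(-30\right) = \left(-10 + 660^{2}\right) 14 \left(-30\right) = \left(-10 + 435600\right) 14 \left(-30\right) = 435590 \cdot 14 \left(-30\right) = 6098260 \left(-30\right) = -182947800$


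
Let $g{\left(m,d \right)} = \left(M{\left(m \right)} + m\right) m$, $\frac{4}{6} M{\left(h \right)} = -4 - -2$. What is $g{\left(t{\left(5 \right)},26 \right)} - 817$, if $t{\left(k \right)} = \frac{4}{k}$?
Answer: $- \frac{20469}{25} \approx -818.76$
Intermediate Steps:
$M{\left(h \right)} = -3$ ($M{\left(h \right)} = \frac{3 \left(-4 - -2\right)}{2} = \frac{3 \left(-4 + 2\right)}{2} = \frac{3}{2} \left(-2\right) = -3$)
$g{\left(m,d \right)} = m \left(-3 + m\right)$ ($g{\left(m,d \right)} = \left(-3 + m\right) m = m \left(-3 + m\right)$)
$g{\left(t{\left(5 \right)},26 \right)} - 817 = \frac{4}{5} \left(-3 + \frac{4}{5}\right) - 817 = 4 \cdot \frac{1}{5} \left(-3 + 4 \cdot \frac{1}{5}\right) - 817 = \frac{4 \left(-3 + \frac{4}{5}\right)}{5} - 817 = \frac{4}{5} \left(- \frac{11}{5}\right) - 817 = - \frac{44}{25} - 817 = - \frac{20469}{25}$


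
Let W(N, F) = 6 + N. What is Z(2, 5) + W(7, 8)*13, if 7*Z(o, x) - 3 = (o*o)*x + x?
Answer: 173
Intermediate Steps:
Z(o, x) = 3/7 + x/7 + x*o²/7 (Z(o, x) = 3/7 + ((o*o)*x + x)/7 = 3/7 + (o²*x + x)/7 = 3/7 + (x*o² + x)/7 = 3/7 + (x + x*o²)/7 = 3/7 + (x/7 + x*o²/7) = 3/7 + x/7 + x*o²/7)
Z(2, 5) + W(7, 8)*13 = (3/7 + (⅐)*5 + (⅐)*5*2²) + (6 + 7)*13 = (3/7 + 5/7 + (⅐)*5*4) + 13*13 = (3/7 + 5/7 + 20/7) + 169 = 4 + 169 = 173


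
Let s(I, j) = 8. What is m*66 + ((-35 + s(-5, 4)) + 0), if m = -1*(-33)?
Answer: 2151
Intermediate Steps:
m = 33
m*66 + ((-35 + s(-5, 4)) + 0) = 33*66 + ((-35 + 8) + 0) = 2178 + (-27 + 0) = 2178 - 27 = 2151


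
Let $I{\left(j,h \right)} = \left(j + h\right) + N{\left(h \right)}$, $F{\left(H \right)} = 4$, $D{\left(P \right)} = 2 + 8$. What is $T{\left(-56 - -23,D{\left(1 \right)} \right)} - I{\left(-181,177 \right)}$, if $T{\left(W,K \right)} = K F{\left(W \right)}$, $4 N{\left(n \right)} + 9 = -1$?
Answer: $\frac{93}{2} \approx 46.5$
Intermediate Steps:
$D{\left(P \right)} = 10$
$N{\left(n \right)} = - \frac{5}{2}$ ($N{\left(n \right)} = - \frac{9}{4} + \frac{1}{4} \left(-1\right) = - \frac{9}{4} - \frac{1}{4} = - \frac{5}{2}$)
$I{\left(j,h \right)} = - \frac{5}{2} + h + j$ ($I{\left(j,h \right)} = \left(j + h\right) - \frac{5}{2} = \left(h + j\right) - \frac{5}{2} = - \frac{5}{2} + h + j$)
$T{\left(W,K \right)} = 4 K$ ($T{\left(W,K \right)} = K 4 = 4 K$)
$T{\left(-56 - -23,D{\left(1 \right)} \right)} - I{\left(-181,177 \right)} = 4 \cdot 10 - \left(- \frac{5}{2} + 177 - 181\right) = 40 - - \frac{13}{2} = 40 + \frac{13}{2} = \frac{93}{2}$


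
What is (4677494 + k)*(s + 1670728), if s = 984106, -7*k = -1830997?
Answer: 13112397690210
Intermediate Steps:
k = 261571 (k = -1/7*(-1830997) = 261571)
(4677494 + k)*(s + 1670728) = (4677494 + 261571)*(984106 + 1670728) = 4939065*2654834 = 13112397690210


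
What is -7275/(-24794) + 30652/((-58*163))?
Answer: -345603919/117201238 ≈ -2.9488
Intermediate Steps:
-7275/(-24794) + 30652/((-58*163)) = -7275*(-1/24794) + 30652/(-9454) = 7275/24794 + 30652*(-1/9454) = 7275/24794 - 15326/4727 = -345603919/117201238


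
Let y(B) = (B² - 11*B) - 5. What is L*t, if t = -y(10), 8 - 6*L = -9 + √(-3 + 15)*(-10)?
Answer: 85/2 + 50*√3 ≈ 129.10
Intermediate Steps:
L = 17/6 + 10*√3/3 (L = 4/3 - (-9 + √(-3 + 15)*(-10))/6 = 4/3 - (-9 + √12*(-10))/6 = 4/3 - (-9 + (2*√3)*(-10))/6 = 4/3 - (-9 - 20*√3)/6 = 4/3 + (3/2 + 10*√3/3) = 17/6 + 10*√3/3 ≈ 8.6068)
y(B) = -5 + B² - 11*B
t = 15 (t = -(-5 + 10² - 11*10) = -(-5 + 100 - 110) = -1*(-15) = 15)
L*t = (17/6 + 10*√3/3)*15 = 85/2 + 50*√3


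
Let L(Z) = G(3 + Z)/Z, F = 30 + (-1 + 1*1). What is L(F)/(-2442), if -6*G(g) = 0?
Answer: 0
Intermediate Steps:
G(g) = 0 (G(g) = -1/6*0 = 0)
F = 30 (F = 30 + (-1 + 1) = 30 + 0 = 30)
L(Z) = 0 (L(Z) = 0/Z = 0)
L(F)/(-2442) = 0/(-2442) = 0*(-1/2442) = 0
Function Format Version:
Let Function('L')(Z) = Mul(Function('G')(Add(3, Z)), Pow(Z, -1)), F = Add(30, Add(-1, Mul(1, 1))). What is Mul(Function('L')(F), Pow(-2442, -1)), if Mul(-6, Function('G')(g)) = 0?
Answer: 0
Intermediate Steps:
Function('G')(g) = 0 (Function('G')(g) = Mul(Rational(-1, 6), 0) = 0)
F = 30 (F = Add(30, Add(-1, 1)) = Add(30, 0) = 30)
Function('L')(Z) = 0 (Function('L')(Z) = Mul(0, Pow(Z, -1)) = 0)
Mul(Function('L')(F), Pow(-2442, -1)) = Mul(0, Pow(-2442, -1)) = Mul(0, Rational(-1, 2442)) = 0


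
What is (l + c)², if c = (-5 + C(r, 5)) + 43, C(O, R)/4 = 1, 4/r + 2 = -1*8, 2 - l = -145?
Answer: 35721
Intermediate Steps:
l = 147 (l = 2 - 1*(-145) = 2 + 145 = 147)
r = -⅖ (r = 4/(-2 - 1*8) = 4/(-2 - 8) = 4/(-10) = 4*(-⅒) = -⅖ ≈ -0.40000)
C(O, R) = 4 (C(O, R) = 4*1 = 4)
c = 42 (c = (-5 + 4) + 43 = -1 + 43 = 42)
(l + c)² = (147 + 42)² = 189² = 35721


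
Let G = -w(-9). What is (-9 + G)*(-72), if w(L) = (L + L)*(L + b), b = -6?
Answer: 20088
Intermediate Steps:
w(L) = 2*L*(-6 + L) (w(L) = (L + L)*(L - 6) = (2*L)*(-6 + L) = 2*L*(-6 + L))
G = -270 (G = -2*(-9)*(-6 - 9) = -2*(-9)*(-15) = -1*270 = -270)
(-9 + G)*(-72) = (-9 - 270)*(-72) = -279*(-72) = 20088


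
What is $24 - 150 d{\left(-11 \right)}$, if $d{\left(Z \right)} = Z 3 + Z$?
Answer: $6624$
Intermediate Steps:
$d{\left(Z \right)} = 4 Z$ ($d{\left(Z \right)} = 3 Z + Z = 4 Z$)
$24 - 150 d{\left(-11 \right)} = 24 - 150 \cdot 4 \left(-11\right) = 24 - -6600 = 24 + 6600 = 6624$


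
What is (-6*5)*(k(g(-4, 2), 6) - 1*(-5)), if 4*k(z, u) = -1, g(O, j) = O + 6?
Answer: -285/2 ≈ -142.50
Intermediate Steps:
g(O, j) = 6 + O
k(z, u) = -¼ (k(z, u) = (¼)*(-1) = -¼)
(-6*5)*(k(g(-4, 2), 6) - 1*(-5)) = (-6*5)*(-¼ - 1*(-5)) = -30*(-¼ + 5) = -30*19/4 = -285/2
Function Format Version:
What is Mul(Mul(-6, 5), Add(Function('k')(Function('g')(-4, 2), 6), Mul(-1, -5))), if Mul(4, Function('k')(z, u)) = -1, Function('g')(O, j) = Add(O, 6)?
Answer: Rational(-285, 2) ≈ -142.50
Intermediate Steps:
Function('g')(O, j) = Add(6, O)
Function('k')(z, u) = Rational(-1, 4) (Function('k')(z, u) = Mul(Rational(1, 4), -1) = Rational(-1, 4))
Mul(Mul(-6, 5), Add(Function('k')(Function('g')(-4, 2), 6), Mul(-1, -5))) = Mul(Mul(-6, 5), Add(Rational(-1, 4), Mul(-1, -5))) = Mul(-30, Add(Rational(-1, 4), 5)) = Mul(-30, Rational(19, 4)) = Rational(-285, 2)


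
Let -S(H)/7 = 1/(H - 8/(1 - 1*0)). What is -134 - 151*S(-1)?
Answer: -2263/9 ≈ -251.44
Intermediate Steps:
S(H) = -7/(-8 + H) (S(H) = -7/(H - 8/(1 - 1*0)) = -7/(H - 8/(1 + 0)) = -7/(H - 8/1) = -7/(H - 8*1) = -7/(H - 8) = -7/(-8 + H))
-134 - 151*S(-1) = -134 - (-1057)/(-8 - 1) = -134 - (-1057)/(-9) = -134 - (-1057)*(-1)/9 = -134 - 151*7/9 = -134 - 1057/9 = -2263/9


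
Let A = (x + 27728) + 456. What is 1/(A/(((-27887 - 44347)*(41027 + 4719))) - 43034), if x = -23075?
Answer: -1101472188/47400754140095 ≈ -2.3237e-5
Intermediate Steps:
A = 5109 (A = (-23075 + 27728) + 456 = 4653 + 456 = 5109)
1/(A/(((-27887 - 44347)*(41027 + 4719))) - 43034) = 1/(5109/(((-27887 - 44347)*(41027 + 4719))) - 43034) = 1/(5109/((-72234*45746)) - 43034) = 1/(5109/(-3304416564) - 43034) = 1/(5109*(-1/3304416564) - 43034) = 1/(-1703/1101472188 - 43034) = 1/(-47400754140095/1101472188) = -1101472188/47400754140095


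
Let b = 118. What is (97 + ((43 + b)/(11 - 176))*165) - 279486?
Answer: -279550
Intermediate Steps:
(97 + ((43 + b)/(11 - 176))*165) - 279486 = (97 + ((43 + 118)/(11 - 176))*165) - 279486 = (97 + (161/(-165))*165) - 279486 = (97 + (161*(-1/165))*165) - 279486 = (97 - 161/165*165) - 279486 = (97 - 161) - 279486 = -64 - 279486 = -279550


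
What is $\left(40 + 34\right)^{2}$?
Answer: $5476$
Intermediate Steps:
$\left(40 + 34\right)^{2} = 74^{2} = 5476$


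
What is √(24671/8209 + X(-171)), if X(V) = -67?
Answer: 2*I*√1078112597/8209 ≈ 7.9997*I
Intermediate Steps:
√(24671/8209 + X(-171)) = √(24671/8209 - 67) = √(-525332/8209) = 2*I*√1078112597/8209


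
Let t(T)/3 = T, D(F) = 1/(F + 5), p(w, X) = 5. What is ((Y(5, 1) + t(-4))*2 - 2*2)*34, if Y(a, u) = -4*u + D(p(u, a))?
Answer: -6086/5 ≈ -1217.2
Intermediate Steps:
D(F) = 1/(5 + F)
t(T) = 3*T
Y(a, u) = 1/10 - 4*u (Y(a, u) = -4*u + 1/(5 + 5) = -4*u + 1/10 = 1/10 - 4*u)
((Y(5, 1) + t(-4))*2 - 2*2)*34 = (((1/10 - 4*1) + 3*(-4))*2 - 2*2)*34 = (((1/10 - 4) - 12)*2 - 4)*34 = ((-39/10 - 12)*2 - 4)*34 = (-159/10*2 - 4)*34 = (-159/5 - 4)*34 = -179/5*34 = -6086/5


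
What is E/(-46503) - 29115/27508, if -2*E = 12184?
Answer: -1186356109/1279204524 ≈ -0.92742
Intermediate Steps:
E = -6092 (E = -1/2*12184 = -6092)
E/(-46503) - 29115/27508 = -6092/(-46503) - 29115/27508 = -6092*(-1/46503) - 29115*1/27508 = 6092/46503 - 29115/27508 = -1186356109/1279204524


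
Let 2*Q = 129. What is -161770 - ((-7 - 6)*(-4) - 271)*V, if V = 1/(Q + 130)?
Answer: -62928092/389 ≈ -1.6177e+5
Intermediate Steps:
Q = 129/2 (Q = (½)*129 = 129/2 ≈ 64.500)
V = 2/389 (V = 1/(129/2 + 130) = 1/(389/2) = 2/389 ≈ 0.0051414)
-161770 - ((-7 - 6)*(-4) - 271)*V = -161770 - ((-7 - 6)*(-4) - 271)*2/389 = -161770 - (-13*(-4) - 271)*2/389 = -161770 - (52 - 271)*2/389 = -161770 - (-219)*2/389 = -161770 - 1*(-438/389) = -161770 + 438/389 = -62928092/389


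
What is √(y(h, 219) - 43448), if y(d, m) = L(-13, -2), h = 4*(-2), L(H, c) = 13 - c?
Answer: 13*I*√257 ≈ 208.41*I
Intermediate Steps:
h = -8
y(d, m) = 15 (y(d, m) = 13 - 1*(-2) = 13 + 2 = 15)
√(y(h, 219) - 43448) = √(15 - 43448) = √(-43433) = 13*I*√257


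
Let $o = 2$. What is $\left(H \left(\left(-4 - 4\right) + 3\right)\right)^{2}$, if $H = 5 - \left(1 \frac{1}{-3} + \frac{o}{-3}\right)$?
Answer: $900$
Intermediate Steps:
$H = 6$ ($H = 5 - \left(1 \frac{1}{-3} + \frac{2}{-3}\right) = 5 - \left(1 \left(- \frac{1}{3}\right) + 2 \left(- \frac{1}{3}\right)\right) = 5 - \left(- \frac{1}{3} - \frac{2}{3}\right) = 5 - -1 = 5 + 1 = 6$)
$\left(H \left(\left(-4 - 4\right) + 3\right)\right)^{2} = \left(6 \left(\left(-4 - 4\right) + 3\right)\right)^{2} = \left(6 \left(-8 + 3\right)\right)^{2} = \left(6 \left(-5\right)\right)^{2} = \left(-30\right)^{2} = 900$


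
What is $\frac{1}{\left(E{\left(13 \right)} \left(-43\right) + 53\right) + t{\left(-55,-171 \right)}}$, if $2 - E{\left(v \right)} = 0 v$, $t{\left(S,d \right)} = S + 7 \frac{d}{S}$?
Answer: $- \frac{55}{3643} \approx -0.015097$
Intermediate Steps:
$t{\left(S,d \right)} = S + \frac{7 d}{S}$
$E{\left(v \right)} = 2$ ($E{\left(v \right)} = 2 - 0 v = 2 - 0 = 2 + 0 = 2$)
$\frac{1}{\left(E{\left(13 \right)} \left(-43\right) + 53\right) + t{\left(-55,-171 \right)}} = \frac{1}{\left(2 \left(-43\right) + 53\right) - \left(55 + \frac{1197}{-55}\right)} = \frac{1}{\left(-86 + 53\right) - \left(55 + 1197 \left(- \frac{1}{55}\right)\right)} = \frac{1}{-33 + \left(-55 + \frac{1197}{55}\right)} = \frac{1}{-33 - \frac{1828}{55}} = \frac{1}{- \frac{3643}{55}} = - \frac{55}{3643}$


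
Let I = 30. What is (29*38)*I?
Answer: 33060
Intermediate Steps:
(29*38)*I = (29*38)*30 = 1102*30 = 33060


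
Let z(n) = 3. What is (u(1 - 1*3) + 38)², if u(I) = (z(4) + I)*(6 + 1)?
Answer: 2025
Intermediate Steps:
u(I) = 21 + 7*I (u(I) = (3 + I)*(6 + 1) = (3 + I)*7 = 21 + 7*I)
(u(1 - 1*3) + 38)² = ((21 + 7*(1 - 1*3)) + 38)² = ((21 + 7*(1 - 3)) + 38)² = ((21 + 7*(-2)) + 38)² = ((21 - 14) + 38)² = (7 + 38)² = 45² = 2025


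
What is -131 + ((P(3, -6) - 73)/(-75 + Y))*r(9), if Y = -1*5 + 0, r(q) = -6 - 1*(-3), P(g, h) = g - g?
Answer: -10699/80 ≈ -133.74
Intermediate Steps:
P(g, h) = 0
r(q) = -3 (r(q) = -6 + 3 = -3)
Y = -5 (Y = -5 + 0 = -5)
-131 + ((P(3, -6) - 73)/(-75 + Y))*r(9) = -131 + ((0 - 73)/(-75 - 5))*(-3) = -131 - 73/(-80)*(-3) = -131 - 73*(-1/80)*(-3) = -131 + (73/80)*(-3) = -131 - 219/80 = -10699/80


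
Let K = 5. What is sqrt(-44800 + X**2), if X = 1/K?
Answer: I*sqrt(1119999)/5 ≈ 211.66*I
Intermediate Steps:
X = 1/5 ≈ 0.20000
sqrt(-44800 + X**2) = sqrt(-44800 + (1/5)**2) = sqrt(-44800 + 1/25) = sqrt(-1119999/25) = I*sqrt(1119999)/5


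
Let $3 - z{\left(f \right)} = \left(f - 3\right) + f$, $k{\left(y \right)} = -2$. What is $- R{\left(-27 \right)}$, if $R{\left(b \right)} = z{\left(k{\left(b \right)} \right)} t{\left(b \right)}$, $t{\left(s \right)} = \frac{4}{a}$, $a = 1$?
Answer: $-40$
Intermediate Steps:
$z{\left(f \right)} = 6 - 2 f$ ($z{\left(f \right)} = 3 - \left(\left(f - 3\right) + f\right) = 3 - \left(\left(-3 + f\right) + f\right) = 3 - \left(-3 + 2 f\right) = 6 - 2 f$)
$t{\left(s \right)} = 4$ ($t{\left(s \right)} = \frac{4}{1} = 4 \cdot 1 = 4$)
$R{\left(b \right)} = 40$ ($R{\left(b \right)} = \left(6 - -4\right) 4 = \left(6 + 4\right) 4 = 10 \cdot 4 = 40$)
$- R{\left(-27 \right)} = \left(-1\right) 40 = -40$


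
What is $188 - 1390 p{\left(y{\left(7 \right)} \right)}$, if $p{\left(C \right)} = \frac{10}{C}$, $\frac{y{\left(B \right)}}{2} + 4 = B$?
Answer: $- \frac{6386}{3} \approx -2128.7$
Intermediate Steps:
$y{\left(B \right)} = -8 + 2 B$
$188 - 1390 p{\left(y{\left(7 \right)} \right)} = 188 - 1390 \frac{10}{-8 + 2 \cdot 7} = 188 - 1390 \frac{10}{-8 + 14} = 188 - 1390 \cdot \frac{10}{6} = 188 - 1390 \cdot 10 \cdot \frac{1}{6} = 188 - \frac{6950}{3} = - \frac{6386}{3}$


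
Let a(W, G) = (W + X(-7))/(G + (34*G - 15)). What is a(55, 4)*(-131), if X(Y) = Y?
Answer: -6288/125 ≈ -50.304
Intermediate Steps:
a(W, G) = (-7 + W)/(-15 + 35*G) (a(W, G) = (W - 7)/(G + (34*G - 15)) = (-7 + W)/(G + (-15 + 34*G)) = (-7 + W)/(-15 + 35*G))
a(55, 4)*(-131) = ((-7 + 55)/(5*(-3 + 7*4)))*(-131) = ((1/5)*48/(-3 + 28))*(-131) = ((1/5)*48/25)*(-131) = ((1/5)*(1/25)*48)*(-131) = (48/125)*(-131) = -6288/125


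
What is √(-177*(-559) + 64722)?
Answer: 3*√18185 ≈ 404.56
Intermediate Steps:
√(-177*(-559) + 64722) = √(98943 + 64722) = √163665 = 3*√18185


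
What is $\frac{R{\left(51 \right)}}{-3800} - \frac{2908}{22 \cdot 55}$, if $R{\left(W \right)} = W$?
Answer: $- \frac{1111211}{459800} \approx -2.4167$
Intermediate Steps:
$\frac{R{\left(51 \right)}}{-3800} - \frac{2908}{22 \cdot 55} = \frac{51}{-3800} - \frac{2908}{22 \cdot 55} = 51 \left(- \frac{1}{3800}\right) - \frac{2908}{1210} = - \frac{51}{3800} - \frac{1454}{605} = - \frac{1111211}{459800}$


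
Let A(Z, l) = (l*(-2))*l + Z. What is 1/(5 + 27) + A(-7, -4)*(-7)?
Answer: 8737/32 ≈ 273.03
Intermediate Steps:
A(Z, l) = Z - 2*l² (A(Z, l) = (-2*l)*l + Z = -2*l² + Z = Z - 2*l²)
1/(5 + 27) + A(-7, -4)*(-7) = 1/(5 + 27) + (-7 - 2*(-4)²)*(-7) = 1/32 + (-7 - 2*16)*(-7) = 1/32 + (-7 - 32)*(-7) = 1/32 - 39*(-7) = 1/32 + 273 = 8737/32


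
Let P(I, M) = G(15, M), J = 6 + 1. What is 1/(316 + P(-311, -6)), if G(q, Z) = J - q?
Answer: 1/308 ≈ 0.0032468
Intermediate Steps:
J = 7
G(q, Z) = 7 - q
P(I, M) = -8 (P(I, M) = 7 - 1*15 = 7 - 15 = -8)
1/(316 + P(-311, -6)) = 1/(316 - 8) = 1/308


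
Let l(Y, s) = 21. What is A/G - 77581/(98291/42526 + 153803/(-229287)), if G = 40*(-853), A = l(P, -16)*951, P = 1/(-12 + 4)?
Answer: -25810935044955396609/545791099382680 ≈ -47291.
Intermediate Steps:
P = -⅛ (P = 1/(-8) = -⅛ ≈ -0.12500)
A = 19971 (A = 21*951 = 19971)
G = -34120
A/G - 77581/(98291/42526 + 153803/(-229287)) = 19971/(-34120) - 77581/(98291/42526 + 153803/(-229287)) = 19971*(-1/34120) - 77581/(98291*(1/42526) + 153803*(-1/229287)) = -19971/34120 - 77581/(98291/42526 - 153803/229287) = -19971/34120 - 77581/15996222139/9750658962 = -19971/34120 - 77581*9750658962/15996222139 = -19971/34120 - 756465872930922/15996222139 = -25810935044955396609/545791099382680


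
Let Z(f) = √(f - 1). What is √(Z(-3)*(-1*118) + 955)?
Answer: √(955 - 236*I) ≈ 31.135 - 3.79*I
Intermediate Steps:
Z(f) = √(-1 + f)
√(Z(-3)*(-1*118) + 955) = √(√(-1 - 3)*(-1*118) + 955) = √(√(-4)*(-118) + 955) = √((2*I)*(-118) + 955) = √(-236*I + 955) = √(955 - 236*I)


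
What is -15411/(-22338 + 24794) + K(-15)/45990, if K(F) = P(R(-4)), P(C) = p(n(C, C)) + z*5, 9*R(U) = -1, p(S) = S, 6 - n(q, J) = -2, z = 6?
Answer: -354329281/56475720 ≈ -6.2740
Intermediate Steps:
n(q, J) = 8 (n(q, J) = 6 - 1*(-2) = 6 + 2 = 8)
R(U) = -1/9 (R(U) = (1/9)*(-1) = -1/9)
P(C) = 38 (P(C) = 8 + 6*5 = 8 + 30 = 38)
K(F) = 38
-15411/(-22338 + 24794) + K(-15)/45990 = -15411/(-22338 + 24794) + 38/45990 = -15411/2456 + 38*(1/45990) = -15411*1/2456 + 19/22995 = -15411/2456 + 19/22995 = -354329281/56475720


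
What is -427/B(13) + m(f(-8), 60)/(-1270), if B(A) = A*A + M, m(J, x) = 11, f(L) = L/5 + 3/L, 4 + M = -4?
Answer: -77723/29210 ≈ -2.6608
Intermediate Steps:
M = -8 (M = -4 - 4 = -8)
f(L) = 3/L + L/5 (f(L) = L*(1/5) + 3/L = L/5 + 3/L = 3/L + L/5)
B(A) = -8 + A**2 (B(A) = A*A - 8 = A**2 - 8 = -8 + A**2)
-427/B(13) + m(f(-8), 60)/(-1270) = -427/(-8 + 13**2) + 11/(-1270) = -427/(-8 + 169) + 11*(-1/1270) = -427/161 - 11/1270 = -427*1/161 - 11/1270 = -61/23 - 11/1270 = -77723/29210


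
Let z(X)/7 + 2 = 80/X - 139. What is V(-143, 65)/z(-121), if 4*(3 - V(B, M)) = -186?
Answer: -11979/239974 ≈ -0.049918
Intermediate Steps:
V(B, M) = 99/2 (V(B, M) = 3 - ¼*(-186) = 3 + 93/2 = 99/2)
z(X) = -987 + 560/X (z(X) = -14 + 7*(80/X - 139) = -14 + 7*(-139 + 80/X) = -14 + (-973 + 560/X) = -987 + 560/X)
V(-143, 65)/z(-121) = 99/(2*(-987 + 560/(-121))) = 99/(2*(-987 + 560*(-1/121))) = 99/(2*(-987 - 560/121)) = 99/(2*(-119987/121)) = (99/2)*(-121/119987) = -11979/239974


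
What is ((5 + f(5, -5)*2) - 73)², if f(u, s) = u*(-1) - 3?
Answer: 7056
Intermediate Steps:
f(u, s) = -3 - u (f(u, s) = -u - 3 = -3 - u)
((5 + f(5, -5)*2) - 73)² = ((5 + (-3 - 1*5)*2) - 73)² = ((5 + (-3 - 5)*2) - 73)² = ((5 - 8*2) - 73)² = ((5 - 16) - 73)² = (-11 - 73)² = (-84)² = 7056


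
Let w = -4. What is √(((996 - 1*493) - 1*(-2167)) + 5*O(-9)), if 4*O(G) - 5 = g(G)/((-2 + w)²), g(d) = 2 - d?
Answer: √385435/12 ≈ 51.736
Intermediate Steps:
O(G) = 91/72 - G/144 (O(G) = 5/4 + ((2 - G)/((-2 - 4)²))/4 = 5/4 + ((2 - G)/((-6)²))/4 = 5/4 + ((2 - G)/36)/4 = 5/4 + ((2 - G)*(1/36))/4 = 5/4 + (1/18 - G/36)/4 = 5/4 + (1/72 - G/144) = 91/72 - G/144)
√(((996 - 1*493) - 1*(-2167)) + 5*O(-9)) = √(((996 - 1*493) - 1*(-2167)) + 5*(91/72 - 1/144*(-9))) = √(((996 - 493) + 2167) + 5*(91/72 + 1/16)) = √((503 + 2167) + 5*(191/144)) = √(2670 + 955/144) = √(385435/144) = √385435/12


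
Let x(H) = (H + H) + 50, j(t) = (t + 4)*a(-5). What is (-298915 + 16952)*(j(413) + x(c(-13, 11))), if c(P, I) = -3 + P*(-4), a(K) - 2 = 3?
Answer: -629623379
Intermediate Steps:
a(K) = 5 (a(K) = 2 + 3 = 5)
c(P, I) = -3 - 4*P
j(t) = 20 + 5*t (j(t) = (t + 4)*5 = (4 + t)*5 = 20 + 5*t)
x(H) = 50 + 2*H (x(H) = 2*H + 50 = 50 + 2*H)
(-298915 + 16952)*(j(413) + x(c(-13, 11))) = (-298915 + 16952)*((20 + 5*413) + (50 + 2*(-3 - 4*(-13)))) = -281963*((20 + 2065) + (50 + 2*(-3 + 52))) = -281963*(2085 + (50 + 2*49)) = -281963*(2085 + (50 + 98)) = -281963*(2085 + 148) = -281963*2233 = -629623379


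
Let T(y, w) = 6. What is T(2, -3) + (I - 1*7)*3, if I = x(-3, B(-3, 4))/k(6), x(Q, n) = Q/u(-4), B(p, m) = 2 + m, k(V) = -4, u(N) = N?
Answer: -249/16 ≈ -15.563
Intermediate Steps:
x(Q, n) = -Q/4 (x(Q, n) = Q/(-4) = Q*(-¼) = -Q/4)
I = -3/16 (I = -¼*(-3)/(-4) = (¾)*(-¼) = -3/16 ≈ -0.18750)
T(2, -3) + (I - 1*7)*3 = 6 + (-3/16 - 1*7)*3 = 6 + (-3/16 - 7)*3 = 6 - 115/16*3 = 6 - 345/16 = -249/16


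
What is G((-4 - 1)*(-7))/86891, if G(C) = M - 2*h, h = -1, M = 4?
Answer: 6/86891 ≈ 6.9052e-5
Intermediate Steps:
G(C) = 6 (G(C) = 4 - 2*(-1) = 4 + 2 = 6)
G((-4 - 1)*(-7))/86891 = 6/86891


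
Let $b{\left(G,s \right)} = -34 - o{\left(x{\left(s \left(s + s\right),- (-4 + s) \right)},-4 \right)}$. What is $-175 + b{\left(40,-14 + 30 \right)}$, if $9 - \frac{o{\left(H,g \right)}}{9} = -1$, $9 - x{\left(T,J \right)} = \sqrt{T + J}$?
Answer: $-299$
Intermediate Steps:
$x{\left(T,J \right)} = 9 - \sqrt{J + T}$ ($x{\left(T,J \right)} = 9 - \sqrt{T + J} = 9 - \sqrt{J + T}$)
$o{\left(H,g \right)} = 90$ ($o{\left(H,g \right)} = 81 - -9 = 81 + 9 = 90$)
$b{\left(G,s \right)} = -124$ ($b{\left(G,s \right)} = -34 - 90 = -124$)
$-175 + b{\left(40,-14 + 30 \right)} = -175 - 124 = -299$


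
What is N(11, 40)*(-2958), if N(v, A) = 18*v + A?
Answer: -704004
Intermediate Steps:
N(v, A) = A + 18*v
N(11, 40)*(-2958) = (40 + 18*11)*(-2958) = (40 + 198)*(-2958) = 238*(-2958) = -704004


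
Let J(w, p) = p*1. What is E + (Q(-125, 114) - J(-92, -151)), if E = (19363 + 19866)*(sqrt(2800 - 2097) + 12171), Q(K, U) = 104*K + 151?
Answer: 477443461 + 39229*sqrt(703) ≈ 4.7848e+8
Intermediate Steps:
Q(K, U) = 151 + 104*K
J(w, p) = p
E = 477456159 + 39229*sqrt(703) (E = 39229*(sqrt(703) + 12171) = 39229*(12171 + sqrt(703)) = 477456159 + 39229*sqrt(703) ≈ 4.7850e+8)
E + (Q(-125, 114) - J(-92, -151)) = (477456159 + 39229*sqrt(703)) + ((151 + 104*(-125)) - 1*(-151)) = (477456159 + 39229*sqrt(703)) + ((151 - 13000) + 151) = (477456159 + 39229*sqrt(703)) + (-12849 + 151) = (477456159 + 39229*sqrt(703)) - 12698 = 477443461 + 39229*sqrt(703)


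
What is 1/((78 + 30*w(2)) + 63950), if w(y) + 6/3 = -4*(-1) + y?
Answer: 1/64148 ≈ 1.5589e-5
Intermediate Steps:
w(y) = 2 + y (w(y) = -2 + (-4*(-1) + y) = -2 + (4 + y) = 2 + y)
1/((78 + 30*w(2)) + 63950) = 1/((78 + 30*(2 + 2)) + 63950) = 1/((78 + 30*4) + 63950) = 1/((78 + 120) + 63950) = 1/(198 + 63950) = 1/64148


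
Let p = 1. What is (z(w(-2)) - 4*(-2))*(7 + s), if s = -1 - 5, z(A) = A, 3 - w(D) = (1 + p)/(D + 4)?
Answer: 10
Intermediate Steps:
w(D) = 3 - 2/(4 + D) (w(D) = 3 - (1 + 1)/(D + 4) = 3 - 2/(4 + D))
s = -6
(z(w(-2)) - 4*(-2))*(7 + s) = ((10 + 3*(-2))/(4 - 2) - 4*(-2))*(7 - 6) = ((10 - 6)/2 + 8)*1 = ((1/2)*4 + 8)*1 = (2 + 8)*1 = 10*1 = 10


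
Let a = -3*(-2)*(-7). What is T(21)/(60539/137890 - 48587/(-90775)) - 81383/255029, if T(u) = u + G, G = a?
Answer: -13605688401696823/622020278422099 ≈ -21.873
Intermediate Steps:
a = -42 (a = 6*(-7) = -42)
G = -42
T(u) = -42 + u (T(u) = u - 42 = -42 + u)
T(21)/(60539/137890 - 48587/(-90775)) - 81383/255029 = (-42 + 21)/(60539/137890 - 48587/(-90775)) - 81383/255029 = -21/(60539*(1/137890) - 48587*(-1/90775)) - 81383*1/255029 = -21/(60539/137890 + 48587/90775) - 81383/255029 = -21/2439017831/2503392950 - 81383/255029 = -21*2503392950/2439017831 - 81383/255029 = -52571251950/2439017831 - 81383/255029 = -13605688401696823/622020278422099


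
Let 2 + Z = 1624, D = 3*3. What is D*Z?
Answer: 14598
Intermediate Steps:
D = 9
Z = 1622 (Z = -2 + 1624 = 1622)
D*Z = 9*1622 = 14598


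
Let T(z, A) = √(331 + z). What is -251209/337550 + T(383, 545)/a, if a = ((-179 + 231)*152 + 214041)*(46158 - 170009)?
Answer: -251209/337550 - √714/27488110195 ≈ -0.74421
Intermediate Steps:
a = -27488110195 (a = (52*152 + 214041)*(-123851) = (7904 + 214041)*(-123851) = 221945*(-123851) = -27488110195)
-251209/337550 + T(383, 545)/a = -251209/337550 + √(331 + 383)/(-27488110195) = -251209*1/337550 + √714*(-1/27488110195) = -251209/337550 - √714/27488110195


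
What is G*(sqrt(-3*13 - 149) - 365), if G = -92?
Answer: 33580 - 184*I*sqrt(47) ≈ 33580.0 - 1261.4*I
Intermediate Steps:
G*(sqrt(-3*13 - 149) - 365) = -92*(sqrt(-3*13 - 149) - 365) = -92*(sqrt(-39 - 149) - 365) = -92*(sqrt(-188) - 365) = -92*(2*I*sqrt(47) - 365) = -92*(-365 + 2*I*sqrt(47)) = 33580 - 184*I*sqrt(47)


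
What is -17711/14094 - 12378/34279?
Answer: -781570901/483128226 ≈ -1.6177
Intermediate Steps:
-17711/14094 - 12378/34279 = -781570901/483128226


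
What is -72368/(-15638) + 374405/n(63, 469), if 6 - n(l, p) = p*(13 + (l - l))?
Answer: -2707075951/47625529 ≈ -56.841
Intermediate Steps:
n(l, p) = 6 - 13*p (n(l, p) = 6 - p*(13 + (l - l)) = 6 - p*(13 + 0) = 6 - p*13 = 6 - 13*p)
-72368/(-15638) + 374405/n(63, 469) = -72368/(-15638) + 374405/(6 - 13*469) = -72368*(-1/15638) + 374405/(6 - 6097) = 36184/7819 + 374405/(-6091) = 36184/7819 + 374405*(-1/6091) = 36184/7819 - 374405/6091 = -2707075951/47625529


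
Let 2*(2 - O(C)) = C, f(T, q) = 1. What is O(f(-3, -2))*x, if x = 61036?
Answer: 91554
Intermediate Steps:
O(C) = 2 - C/2
O(f(-3, -2))*x = (2 - 1/2*1)*61036 = (2 - 1/2)*61036 = (3/2)*61036 = 91554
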